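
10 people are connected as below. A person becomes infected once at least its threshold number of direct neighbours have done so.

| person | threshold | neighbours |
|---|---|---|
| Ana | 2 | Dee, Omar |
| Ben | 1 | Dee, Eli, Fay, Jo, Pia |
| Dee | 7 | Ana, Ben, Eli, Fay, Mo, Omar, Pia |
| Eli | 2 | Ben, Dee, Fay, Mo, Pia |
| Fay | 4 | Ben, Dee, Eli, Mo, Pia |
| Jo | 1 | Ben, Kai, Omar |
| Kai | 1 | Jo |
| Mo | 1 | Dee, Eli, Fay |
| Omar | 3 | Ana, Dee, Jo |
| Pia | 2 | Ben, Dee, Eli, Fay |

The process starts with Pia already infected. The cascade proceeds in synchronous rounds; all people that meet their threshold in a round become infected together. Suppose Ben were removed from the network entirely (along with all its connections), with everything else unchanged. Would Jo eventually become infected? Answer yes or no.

With Ben removed:
Round 1 — Pia becomes infected (initial).
Round 2 — no new infections; cascade stops.

no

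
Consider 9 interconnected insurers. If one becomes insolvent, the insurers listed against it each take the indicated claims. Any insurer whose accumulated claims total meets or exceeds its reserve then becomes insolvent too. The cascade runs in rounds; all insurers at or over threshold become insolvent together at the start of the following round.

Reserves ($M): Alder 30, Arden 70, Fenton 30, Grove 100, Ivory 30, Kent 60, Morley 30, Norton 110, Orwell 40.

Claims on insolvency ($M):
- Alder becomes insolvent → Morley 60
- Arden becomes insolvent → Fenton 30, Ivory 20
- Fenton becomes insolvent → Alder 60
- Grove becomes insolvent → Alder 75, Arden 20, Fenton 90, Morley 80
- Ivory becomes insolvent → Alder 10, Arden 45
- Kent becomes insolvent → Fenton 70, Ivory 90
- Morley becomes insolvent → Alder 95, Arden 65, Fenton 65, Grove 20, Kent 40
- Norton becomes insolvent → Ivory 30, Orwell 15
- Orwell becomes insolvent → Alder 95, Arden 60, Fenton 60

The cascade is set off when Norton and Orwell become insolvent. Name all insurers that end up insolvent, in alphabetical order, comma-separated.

Round 1 — Norton, Orwell become insolvent (initial).
  Alder: +95 → 95 ≥ 30
  Arden: +60 → 60 < 70
  Fenton: +60 → 60 ≥ 30
  Ivory: +30 → 30 ≥ 30
Round 2 — Alder, Fenton, Ivory become insolvent.
  Arden: +45 → 105 ≥ 70
  Morley: +60 → 60 ≥ 30
Round 3 — Arden, Morley become insolvent.
  Grove: +20 → 20 < 100
  Kent: +40 → 40 < 60
No further insolvencies.

Alder, Arden, Fenton, Ivory, Morley, Norton, Orwell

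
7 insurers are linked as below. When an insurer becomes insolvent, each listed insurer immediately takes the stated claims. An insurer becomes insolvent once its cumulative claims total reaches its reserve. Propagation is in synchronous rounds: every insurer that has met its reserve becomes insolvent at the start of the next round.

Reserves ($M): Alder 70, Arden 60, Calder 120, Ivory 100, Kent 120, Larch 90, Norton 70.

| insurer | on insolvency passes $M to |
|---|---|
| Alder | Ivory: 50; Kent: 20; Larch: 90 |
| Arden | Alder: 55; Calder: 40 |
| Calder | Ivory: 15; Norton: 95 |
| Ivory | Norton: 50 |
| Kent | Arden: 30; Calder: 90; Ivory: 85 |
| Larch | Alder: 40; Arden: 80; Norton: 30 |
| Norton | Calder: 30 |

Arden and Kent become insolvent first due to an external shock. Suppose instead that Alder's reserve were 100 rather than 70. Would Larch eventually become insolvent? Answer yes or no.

no

With Alder's reserve at 100:
Round 1 — Arden, Kent become insolvent (initial).
  Alder: +55 → 55 < 100
  Calder: +40+90 → 130 ≥ 120
  Ivory: +85 → 85 < 100
Round 2 — Calder becomes insolvent.
  Ivory: +15 → 100 ≥ 100
  Norton: +95 → 95 ≥ 70
Round 3 — Ivory, Norton become insolvent.
No further insolvencies.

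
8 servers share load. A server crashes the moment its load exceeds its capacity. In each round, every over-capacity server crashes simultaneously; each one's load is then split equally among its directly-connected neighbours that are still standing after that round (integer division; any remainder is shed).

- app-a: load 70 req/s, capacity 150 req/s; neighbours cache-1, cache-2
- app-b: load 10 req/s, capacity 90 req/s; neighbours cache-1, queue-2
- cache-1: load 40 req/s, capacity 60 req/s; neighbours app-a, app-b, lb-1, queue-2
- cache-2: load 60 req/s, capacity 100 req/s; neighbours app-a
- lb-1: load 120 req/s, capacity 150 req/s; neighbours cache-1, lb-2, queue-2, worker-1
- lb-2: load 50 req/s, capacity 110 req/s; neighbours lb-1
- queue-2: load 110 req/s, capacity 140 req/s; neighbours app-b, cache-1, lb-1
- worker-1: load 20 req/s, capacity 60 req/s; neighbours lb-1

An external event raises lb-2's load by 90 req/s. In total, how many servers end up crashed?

Round 1 — lb-2 at 140 > 110. lb-2 crashes.
  lb-2 sheds 140 req/s to lb-1: 140 each.
    lb-1: 120+140 = 260 > 150
Round 2 — lb-1 crashes.
  lb-1 sheds 260 req/s to cache-1, queue-2, worker-1: 86 each (2 lost).
    cache-1: 40+86 = 126 > 60
    queue-2: 110+86 = 196 > 140
    worker-1: 20+86 = 106 > 60
Round 3 — cache-1, queue-2, worker-1 crash.
  cache-1 sheds 126 req/s to app-a, app-b: 63 each.
    app-a: 70+63 = 133 ≤ 150
    app-b: 10+63 = 73 ≤ 90
  queue-2 sheds 196 req/s to app-b: 196 each.
    app-b: 73+196 = 269 > 90
  worker-1 sheds 106 req/s: no online neighbours, lost.
Round 4 — app-b crashes.
  app-b sheds 269 req/s: no online neighbours, lost.
No further crashes.

6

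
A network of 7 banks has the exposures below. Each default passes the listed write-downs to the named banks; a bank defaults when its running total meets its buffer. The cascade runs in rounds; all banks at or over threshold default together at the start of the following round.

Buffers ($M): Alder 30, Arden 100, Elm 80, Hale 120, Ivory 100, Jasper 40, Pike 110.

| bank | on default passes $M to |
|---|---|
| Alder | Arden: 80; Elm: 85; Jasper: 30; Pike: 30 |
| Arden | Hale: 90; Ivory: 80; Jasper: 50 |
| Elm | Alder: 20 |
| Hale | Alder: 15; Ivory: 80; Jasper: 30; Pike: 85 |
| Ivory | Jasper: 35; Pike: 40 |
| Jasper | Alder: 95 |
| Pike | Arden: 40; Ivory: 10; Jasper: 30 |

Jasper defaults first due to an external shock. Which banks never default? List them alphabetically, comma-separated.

Arden, Hale, Ivory, Pike

Round 1 — Jasper defaults (initial).
  Alder: +95 → 95 ≥ 30
Round 2 — Alder defaults.
  Arden: +80 → 80 < 100
  Elm: +85 → 85 ≥ 80
  Pike: +30 → 30 < 110
Round 3 — Elm defaults.
No further defaults.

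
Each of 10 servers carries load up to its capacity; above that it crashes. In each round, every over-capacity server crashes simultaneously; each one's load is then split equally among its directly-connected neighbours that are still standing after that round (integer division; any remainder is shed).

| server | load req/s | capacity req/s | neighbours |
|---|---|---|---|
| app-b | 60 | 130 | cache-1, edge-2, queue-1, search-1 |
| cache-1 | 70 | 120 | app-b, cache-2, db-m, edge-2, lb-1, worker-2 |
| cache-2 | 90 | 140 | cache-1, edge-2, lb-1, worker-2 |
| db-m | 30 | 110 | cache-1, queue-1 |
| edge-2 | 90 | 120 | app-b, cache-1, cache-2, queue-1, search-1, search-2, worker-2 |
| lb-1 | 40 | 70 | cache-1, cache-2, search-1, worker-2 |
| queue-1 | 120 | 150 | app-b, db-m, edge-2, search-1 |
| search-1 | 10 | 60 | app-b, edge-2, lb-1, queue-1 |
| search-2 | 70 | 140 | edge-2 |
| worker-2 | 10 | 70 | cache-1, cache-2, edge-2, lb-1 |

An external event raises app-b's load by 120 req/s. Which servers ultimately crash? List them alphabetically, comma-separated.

app-b, cache-1, cache-2, db-m, edge-2, lb-1, queue-1, search-1, worker-2

Round 1 — app-b at 180 > 130. app-b crashes.
  app-b sheds 180 req/s to cache-1, edge-2, queue-1, search-1: 45 each.
    cache-1: 70+45 = 115 ≤ 120
    edge-2: 90+45 = 135 > 120
    queue-1: 120+45 = 165 > 150
    search-1: 10+45 = 55 ≤ 60
Round 2 — edge-2, queue-1 crash.
  edge-2 sheds 135 req/s to cache-1, cache-2, search-1, search-2, worker-2: 27 each.
    cache-1: 115+27 = 142 > 120
    cache-2: 90+27 = 117 ≤ 140
    search-1: 55+27 = 82 > 60
    search-2: 70+27 = 97 ≤ 140
    worker-2: 10+27 = 37 ≤ 70
  queue-1 sheds 165 req/s to db-m, search-1: 82 each (1 lost).
    db-m: 30+82 = 112 > 110
    search-1: 82+82 = 164 > 60
Round 3 — cache-1, db-m, search-1 crash.
  cache-1 sheds 142 req/s to cache-2, lb-1, worker-2: 47 each (1 lost).
    cache-2: 117+47 = 164 > 140
    lb-1: 40+47 = 87 > 70
    worker-2: 37+47 = 84 > 70
  db-m sheds 112 req/s: no online neighbours, lost.
  search-1 sheds 164 req/s to lb-1: 164 each.
    lb-1: 87+164 = 251 > 70
Round 4 — cache-2, lb-1, worker-2 crash.
  cache-2 sheds 164 req/s: no online neighbours, lost.
  lb-1 sheds 251 req/s: no online neighbours, lost.
  worker-2 sheds 84 req/s: no online neighbours, lost.
No further crashes.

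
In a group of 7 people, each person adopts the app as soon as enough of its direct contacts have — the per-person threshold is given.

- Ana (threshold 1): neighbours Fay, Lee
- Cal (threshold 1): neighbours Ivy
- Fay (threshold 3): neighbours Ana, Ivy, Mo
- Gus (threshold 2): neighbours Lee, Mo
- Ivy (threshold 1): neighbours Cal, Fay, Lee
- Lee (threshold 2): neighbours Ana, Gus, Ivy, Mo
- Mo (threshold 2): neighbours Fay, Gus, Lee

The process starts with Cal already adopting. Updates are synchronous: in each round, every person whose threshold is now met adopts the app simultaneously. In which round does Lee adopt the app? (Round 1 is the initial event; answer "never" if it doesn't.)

never

Round 1 — Cal adopts the app (initial).
Round 2 — checking thresholds:
  Ivy: 1 of 3 neighbours ≥ 1, adopts the app.
Round 3 — no new adoptions; cascade stops.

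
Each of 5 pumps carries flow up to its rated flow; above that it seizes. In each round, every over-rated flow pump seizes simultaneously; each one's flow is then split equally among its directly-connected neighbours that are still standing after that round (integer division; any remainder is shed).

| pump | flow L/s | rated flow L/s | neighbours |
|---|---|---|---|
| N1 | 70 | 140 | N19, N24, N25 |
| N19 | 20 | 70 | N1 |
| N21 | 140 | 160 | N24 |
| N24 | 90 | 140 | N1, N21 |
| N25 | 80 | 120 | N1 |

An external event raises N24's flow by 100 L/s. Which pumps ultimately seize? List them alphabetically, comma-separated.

N1, N19, N21, N24, N25

Round 1 — N24 at 190 > 140. N24 seizes.
  N24 sheds 190 L/s to N1, N21: 95 each.
    N1: 70+95 = 165 > 140
    N21: 140+95 = 235 > 160
Round 2 — N1, N21 seize.
  N1 sheds 165 L/s to N19, N25: 82 each (1 lost).
    N19: 20+82 = 102 > 70
    N25: 80+82 = 162 > 120
  N21 sheds 235 L/s: no online neighbours, lost.
Round 3 — N19, N25 seize.
  N19 sheds 102 L/s: no online neighbours, lost.
  N25 sheds 162 L/s: no online neighbours, lost.
No further seizures.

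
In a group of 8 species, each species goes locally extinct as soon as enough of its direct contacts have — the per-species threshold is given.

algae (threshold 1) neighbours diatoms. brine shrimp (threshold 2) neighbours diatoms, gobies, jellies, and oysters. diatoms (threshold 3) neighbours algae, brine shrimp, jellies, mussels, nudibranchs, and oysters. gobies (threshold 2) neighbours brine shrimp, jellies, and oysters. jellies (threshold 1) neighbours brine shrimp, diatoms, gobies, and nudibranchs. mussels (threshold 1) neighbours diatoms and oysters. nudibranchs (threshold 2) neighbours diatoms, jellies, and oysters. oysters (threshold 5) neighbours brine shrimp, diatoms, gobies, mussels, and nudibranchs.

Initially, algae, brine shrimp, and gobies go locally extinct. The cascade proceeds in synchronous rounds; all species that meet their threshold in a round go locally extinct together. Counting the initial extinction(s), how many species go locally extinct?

Round 1 — algae, brine shrimp, gobies go locally extinct (initial).
Round 2 — checking thresholds:
  diatoms: 2 of 6 neighbours < 3, holds.
  jellies: 2 of 4 neighbours ≥ 1, goes locally extinct.
  oysters: 2 of 5 neighbours < 5, holds.
Round 3 — checking thresholds:
  diatoms: 3 of 6 neighbours ≥ 3, goes locally extinct.
  nudibranchs: 1 of 3 neighbours < 2, holds.
  oysters: 2 of 5 neighbours < 5, holds.
Round 4 — checking thresholds:
  mussels: 1 of 2 neighbours ≥ 1, goes locally extinct.
  nudibranchs: 2 of 3 neighbours ≥ 2, goes locally extinct.
  oysters: 3 of 5 neighbours < 5, holds.
Round 5 — checking thresholds:
  oysters: 5 of 5 neighbours ≥ 5, goes locally extinct.
Round 6 — no new extinctions; cascade stops.

8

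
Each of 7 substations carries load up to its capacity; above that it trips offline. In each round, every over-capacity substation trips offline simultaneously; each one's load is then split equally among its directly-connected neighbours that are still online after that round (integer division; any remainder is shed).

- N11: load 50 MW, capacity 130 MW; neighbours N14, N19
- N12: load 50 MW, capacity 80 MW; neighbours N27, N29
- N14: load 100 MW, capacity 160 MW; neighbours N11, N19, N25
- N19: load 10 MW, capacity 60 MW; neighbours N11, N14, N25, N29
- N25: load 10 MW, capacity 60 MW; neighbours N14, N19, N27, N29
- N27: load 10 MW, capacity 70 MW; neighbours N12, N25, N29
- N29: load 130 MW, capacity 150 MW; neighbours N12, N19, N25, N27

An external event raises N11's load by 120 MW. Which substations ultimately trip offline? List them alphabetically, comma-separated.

N11, N12, N14, N19, N25, N27, N29

Round 1 — N11 at 170 > 130. N11 trips offline.
  N11 sheds 170 MW to N14, N19: 85 each.
    N14: 100+85 = 185 > 160
    N19: 10+85 = 95 > 60
Round 2 — N14, N19 trip offline.
  N14 sheds 185 MW to N25: 185 each.
    N25: 10+185 = 195 > 60
  N19 sheds 95 MW to N25, N29: 47 each (1 lost).
    N25: 195+47 = 242 > 60
    N29: 130+47 = 177 > 150
Round 3 — N25, N29 trip offline.
  N25 sheds 242 MW to N27: 242 each.
    N27: 10+242 = 252 > 70
  N29 sheds 177 MW to N12, N27: 88 each (1 lost).
    N12: 50+88 = 138 > 80
    N27: 252+88 = 340 > 70
Round 4 — N12, N27 trip offline.
  N12 sheds 138 MW: no online neighbours, lost.
  N27 sheds 340 MW: no online neighbours, lost.
No further trips.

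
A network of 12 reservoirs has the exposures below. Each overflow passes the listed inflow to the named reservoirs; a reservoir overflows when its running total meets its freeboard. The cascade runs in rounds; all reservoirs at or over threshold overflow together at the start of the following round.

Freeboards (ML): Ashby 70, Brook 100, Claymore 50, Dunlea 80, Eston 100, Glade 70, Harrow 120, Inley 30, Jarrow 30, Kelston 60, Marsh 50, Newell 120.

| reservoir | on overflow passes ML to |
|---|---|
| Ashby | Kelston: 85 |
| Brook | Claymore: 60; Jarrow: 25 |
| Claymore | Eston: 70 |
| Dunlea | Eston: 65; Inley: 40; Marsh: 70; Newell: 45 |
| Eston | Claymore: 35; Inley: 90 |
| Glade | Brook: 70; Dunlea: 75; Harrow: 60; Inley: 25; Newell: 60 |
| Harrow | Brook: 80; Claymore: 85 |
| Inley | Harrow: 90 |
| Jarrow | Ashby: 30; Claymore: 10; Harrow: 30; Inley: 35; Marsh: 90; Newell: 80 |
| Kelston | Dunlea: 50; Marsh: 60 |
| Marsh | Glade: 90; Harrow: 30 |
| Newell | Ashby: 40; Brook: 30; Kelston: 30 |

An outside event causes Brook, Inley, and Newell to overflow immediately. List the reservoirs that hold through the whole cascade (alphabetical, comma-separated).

Ashby, Dunlea, Eston, Glade, Harrow, Jarrow, Kelston, Marsh

Round 1 — Brook, Inley, Newell overflow (initial).
  Ashby: +40 → 40 < 70
  Claymore: +60 → 60 ≥ 50
  Harrow: +90 → 90 < 120
  Jarrow: +25 → 25 < 30
  Kelston: +30 → 30 < 60
Round 2 — Claymore overflows.
  Eston: +70 → 70 < 100
No further overflows.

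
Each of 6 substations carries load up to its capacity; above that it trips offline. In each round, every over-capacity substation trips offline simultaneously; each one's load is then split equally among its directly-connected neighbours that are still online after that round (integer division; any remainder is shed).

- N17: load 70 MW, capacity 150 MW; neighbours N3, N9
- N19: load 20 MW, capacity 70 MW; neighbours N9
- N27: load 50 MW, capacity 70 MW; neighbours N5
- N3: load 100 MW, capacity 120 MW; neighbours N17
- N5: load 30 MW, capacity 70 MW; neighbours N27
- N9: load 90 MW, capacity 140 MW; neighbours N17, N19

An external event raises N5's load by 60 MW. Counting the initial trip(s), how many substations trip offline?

Round 1 — N5 at 90 > 70. N5 trips offline.
  N5 sheds 90 MW to N27: 90 each.
    N27: 50+90 = 140 > 70
Round 2 — N27 trips offline.
  N27 sheds 140 MW: no online neighbours, lost.
No further trips.

2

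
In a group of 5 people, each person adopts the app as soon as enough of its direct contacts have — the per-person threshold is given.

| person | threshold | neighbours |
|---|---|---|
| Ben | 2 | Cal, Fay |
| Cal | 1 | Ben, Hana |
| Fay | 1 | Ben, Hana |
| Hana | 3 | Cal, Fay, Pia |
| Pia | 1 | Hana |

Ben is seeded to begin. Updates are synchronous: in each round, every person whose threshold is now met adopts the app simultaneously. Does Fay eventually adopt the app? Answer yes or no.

yes

Round 1 — Ben adopts the app (initial).
Round 2 — checking thresholds:
  Cal: 1 of 2 neighbours ≥ 1, adopts the app.
  Fay: 1 of 2 neighbours ≥ 1, adopts the app.
Round 3 — no new adoptions; cascade stops.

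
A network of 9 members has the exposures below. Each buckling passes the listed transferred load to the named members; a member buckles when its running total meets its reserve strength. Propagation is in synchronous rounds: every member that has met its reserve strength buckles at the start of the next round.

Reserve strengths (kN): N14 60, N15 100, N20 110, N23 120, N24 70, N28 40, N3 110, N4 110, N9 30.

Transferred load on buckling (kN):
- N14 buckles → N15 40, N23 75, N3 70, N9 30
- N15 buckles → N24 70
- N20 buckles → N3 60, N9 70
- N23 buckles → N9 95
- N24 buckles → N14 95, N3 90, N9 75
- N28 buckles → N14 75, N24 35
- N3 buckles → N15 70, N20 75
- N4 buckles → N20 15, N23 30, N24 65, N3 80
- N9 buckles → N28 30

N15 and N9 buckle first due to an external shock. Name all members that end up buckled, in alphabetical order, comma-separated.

N14, N15, N24, N3, N9

Round 1 — N15, N9 buckle (initial).
  N24: +70 → 70 ≥ 70
  N28: +30 → 30 < 40
Round 2 — N24 buckles.
  N14: +95 → 95 ≥ 60
  N3: +90 → 90 < 110
Round 3 — N14 buckles.
  N23: +75 → 75 < 120
  N3: +70 → 160 ≥ 110
Round 4 — N3 buckles.
  N20: +75 → 75 < 110
No further bucklings.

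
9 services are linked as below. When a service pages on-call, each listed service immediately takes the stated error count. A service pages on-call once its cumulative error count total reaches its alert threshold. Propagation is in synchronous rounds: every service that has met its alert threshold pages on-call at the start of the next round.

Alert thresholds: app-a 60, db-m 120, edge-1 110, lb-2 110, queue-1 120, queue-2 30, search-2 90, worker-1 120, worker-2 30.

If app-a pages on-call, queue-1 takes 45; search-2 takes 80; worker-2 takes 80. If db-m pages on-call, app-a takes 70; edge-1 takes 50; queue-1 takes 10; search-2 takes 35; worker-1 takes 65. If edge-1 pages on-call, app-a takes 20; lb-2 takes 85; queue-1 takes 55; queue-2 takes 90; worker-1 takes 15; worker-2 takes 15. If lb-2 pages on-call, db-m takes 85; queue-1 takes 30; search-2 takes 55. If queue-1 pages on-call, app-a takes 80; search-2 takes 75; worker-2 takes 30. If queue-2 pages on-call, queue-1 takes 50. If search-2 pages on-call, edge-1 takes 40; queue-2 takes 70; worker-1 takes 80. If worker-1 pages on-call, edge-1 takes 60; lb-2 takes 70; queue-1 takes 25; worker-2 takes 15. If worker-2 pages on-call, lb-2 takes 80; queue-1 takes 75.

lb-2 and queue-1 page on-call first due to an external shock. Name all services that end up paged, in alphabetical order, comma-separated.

app-a, lb-2, queue-1, queue-2, search-2, worker-2

Round 1 — lb-2, queue-1 page on-call (initial).
  app-a: +80 → 80 ≥ 60
  db-m: +85 → 85 < 120
  search-2: +55+75 → 130 ≥ 90
  worker-2: +30 → 30 ≥ 30
Round 2 — app-a, search-2, worker-2 page on-call.
  edge-1: +40 → 40 < 110
  queue-2: +70 → 70 ≥ 30
  worker-1: +80 → 80 < 120
Round 3 — queue-2 pages on-call.
No further pages.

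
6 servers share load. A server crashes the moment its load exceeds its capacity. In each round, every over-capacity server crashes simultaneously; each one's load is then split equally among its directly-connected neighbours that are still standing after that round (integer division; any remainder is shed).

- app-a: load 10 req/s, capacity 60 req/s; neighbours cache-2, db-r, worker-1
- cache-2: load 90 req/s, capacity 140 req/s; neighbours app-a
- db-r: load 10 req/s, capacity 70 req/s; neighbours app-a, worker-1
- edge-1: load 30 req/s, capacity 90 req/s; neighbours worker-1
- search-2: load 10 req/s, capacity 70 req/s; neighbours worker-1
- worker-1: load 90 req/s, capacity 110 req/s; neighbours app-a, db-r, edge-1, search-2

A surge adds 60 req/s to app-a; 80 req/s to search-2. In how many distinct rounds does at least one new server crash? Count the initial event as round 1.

3

Round 1 — app-a at 70 > 60; search-2 at 90 > 70. app-a, search-2 crash.
  app-a sheds 70 req/s to cache-2, db-r, worker-1: 23 each (1 lost).
    cache-2: 90+23 = 113 ≤ 140
    db-r: 10+23 = 33 ≤ 70
    worker-1: 90+23 = 113 > 110
  search-2 sheds 90 req/s to worker-1: 90 each.
    worker-1: 113+90 = 203 > 110
Round 2 — worker-1 crashes.
  worker-1 sheds 203 req/s to db-r, edge-1: 101 each (1 lost).
    db-r: 33+101 = 134 > 70
    edge-1: 30+101 = 131 > 90
Round 3 — db-r, edge-1 crash.
  db-r sheds 134 req/s: no online neighbours, lost.
  edge-1 sheds 131 req/s: no online neighbours, lost.
No further crashes.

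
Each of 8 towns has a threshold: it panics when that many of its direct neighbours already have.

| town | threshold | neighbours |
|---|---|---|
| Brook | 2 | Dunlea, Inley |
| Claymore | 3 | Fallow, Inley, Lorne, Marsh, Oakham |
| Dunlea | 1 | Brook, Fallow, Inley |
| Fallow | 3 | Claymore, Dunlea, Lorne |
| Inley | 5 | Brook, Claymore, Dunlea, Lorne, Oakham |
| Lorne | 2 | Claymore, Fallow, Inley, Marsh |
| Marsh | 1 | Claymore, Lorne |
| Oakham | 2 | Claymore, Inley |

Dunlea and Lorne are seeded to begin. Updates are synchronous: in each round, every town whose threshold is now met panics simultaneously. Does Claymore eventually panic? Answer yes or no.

Round 1 — Dunlea, Lorne panic (initial).
Round 2 — checking thresholds:
  Brook: 1 of 2 neighbours < 2, below threshold.
  Claymore: 1 of 5 neighbours < 3, below threshold.
  Fallow: 2 of 3 neighbours < 3, below threshold.
  Inley: 2 of 5 neighbours < 5, below threshold.
  Marsh: 1 of 2 neighbours ≥ 1, panics.
Round 3 — no new panics; cascade stops.

no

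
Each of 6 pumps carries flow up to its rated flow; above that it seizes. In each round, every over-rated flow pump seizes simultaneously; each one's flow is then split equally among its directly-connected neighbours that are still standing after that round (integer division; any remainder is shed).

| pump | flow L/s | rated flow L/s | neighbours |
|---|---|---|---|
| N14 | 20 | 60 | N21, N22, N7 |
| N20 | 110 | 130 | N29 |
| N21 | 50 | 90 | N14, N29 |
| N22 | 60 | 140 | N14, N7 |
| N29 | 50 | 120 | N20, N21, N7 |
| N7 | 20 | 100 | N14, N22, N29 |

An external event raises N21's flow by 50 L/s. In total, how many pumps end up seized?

2

Round 1 — N21 at 100 > 90. N21 seizes.
  N21 sheds 100 L/s to N14, N29: 50 each.
    N14: 20+50 = 70 > 60
    N29: 50+50 = 100 ≤ 120
Round 2 — N14 seizes.
  N14 sheds 70 L/s to N22, N7: 35 each.
    N22: 60+35 = 95 ≤ 140
    N7: 20+35 = 55 ≤ 100
No further seizures.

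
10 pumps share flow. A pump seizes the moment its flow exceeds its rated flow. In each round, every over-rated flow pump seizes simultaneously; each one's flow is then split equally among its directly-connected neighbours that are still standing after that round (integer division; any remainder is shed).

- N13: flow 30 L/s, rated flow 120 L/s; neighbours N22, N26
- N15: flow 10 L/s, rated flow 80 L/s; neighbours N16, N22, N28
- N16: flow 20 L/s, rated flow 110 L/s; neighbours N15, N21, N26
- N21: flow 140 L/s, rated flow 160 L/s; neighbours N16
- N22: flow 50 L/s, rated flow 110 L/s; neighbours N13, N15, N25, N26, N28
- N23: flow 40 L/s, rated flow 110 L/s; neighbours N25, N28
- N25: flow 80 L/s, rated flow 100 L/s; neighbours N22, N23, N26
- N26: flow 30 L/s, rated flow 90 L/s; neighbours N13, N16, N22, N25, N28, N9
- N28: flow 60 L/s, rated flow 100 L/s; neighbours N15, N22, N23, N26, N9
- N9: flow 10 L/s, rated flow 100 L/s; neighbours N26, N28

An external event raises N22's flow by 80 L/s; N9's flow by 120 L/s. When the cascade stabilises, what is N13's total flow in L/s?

116

Round 1 — N22 at 130 > 110; N9 at 130 > 100. N22, N9 seize.
  N22 sheds 130 L/s to N13, N15, N25, N26, N28: 26 each.
    N13: 30+26 = 56 ≤ 120
    N15: 10+26 = 36 ≤ 80
    N25: 80+26 = 106 > 100
    N26: 30+26 = 56 ≤ 90
    N28: 60+26 = 86 ≤ 100
  N9 sheds 130 L/s to N26, N28: 65 each.
    N26: 56+65 = 121 > 90
    N28: 86+65 = 151 > 100
Round 2 — N25, N26, N28 seize.
  N25 sheds 106 L/s to N23: 106 each.
    N23: 40+106 = 146 > 110
  N26 sheds 121 L/s to N13, N16: 60 each (1 lost).
    N13: 56+60 = 116 ≤ 120
    N16: 20+60 = 80 ≤ 110
  N28 sheds 151 L/s to N15, N23: 75 each (1 lost).
    N15: 36+75 = 111 > 80
    N23: 146+75 = 221 > 110
Round 3 — N15, N23 seize.
  N15 sheds 111 L/s to N16: 111 each.
    N16: 80+111 = 191 > 110
  N23 sheds 221 L/s: no online neighbours, lost.
Round 4 — N16 seizes.
  N16 sheds 191 L/s to N21: 191 each.
    N21: 140+191 = 331 > 160
Round 5 — N21 seizes.
  N21 sheds 331 L/s: no online neighbours, lost.
No further seizures.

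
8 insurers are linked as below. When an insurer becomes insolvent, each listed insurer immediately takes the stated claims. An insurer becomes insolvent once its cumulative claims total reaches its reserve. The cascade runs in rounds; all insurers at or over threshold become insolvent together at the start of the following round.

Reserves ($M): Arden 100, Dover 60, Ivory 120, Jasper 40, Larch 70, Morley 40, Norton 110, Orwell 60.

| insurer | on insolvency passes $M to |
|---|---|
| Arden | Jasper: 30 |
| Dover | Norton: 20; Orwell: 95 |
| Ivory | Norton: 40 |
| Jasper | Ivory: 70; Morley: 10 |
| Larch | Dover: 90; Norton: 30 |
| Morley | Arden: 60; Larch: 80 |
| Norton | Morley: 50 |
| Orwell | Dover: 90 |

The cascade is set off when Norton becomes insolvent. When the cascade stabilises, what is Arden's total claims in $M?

Round 1 — Norton becomes insolvent (initial).
  Morley: +50 → 50 ≥ 40
Round 2 — Morley becomes insolvent.
  Arden: +60 → 60 < 100
  Larch: +80 → 80 ≥ 70
Round 3 — Larch becomes insolvent.
  Dover: +90 → 90 ≥ 60
Round 4 — Dover becomes insolvent.
  Orwell: +95 → 95 ≥ 60
Round 5 — Orwell becomes insolvent.
No further insolvencies.

60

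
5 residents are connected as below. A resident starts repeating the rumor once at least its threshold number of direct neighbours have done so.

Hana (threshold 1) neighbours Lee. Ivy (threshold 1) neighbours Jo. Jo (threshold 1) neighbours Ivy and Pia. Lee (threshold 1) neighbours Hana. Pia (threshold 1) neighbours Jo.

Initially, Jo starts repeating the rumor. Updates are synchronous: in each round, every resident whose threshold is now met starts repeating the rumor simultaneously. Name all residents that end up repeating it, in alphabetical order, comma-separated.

Ivy, Jo, Pia

Round 1 — Jo starts repeating the rumor (initial).
Round 2 — checking thresholds:
  Ivy: 1 of 1 neighbours ≥ 1, starts repeating the rumor.
  Pia: 1 of 1 neighbours ≥ 1, starts repeating the rumor.
Round 3 — no new spreads; cascade stops.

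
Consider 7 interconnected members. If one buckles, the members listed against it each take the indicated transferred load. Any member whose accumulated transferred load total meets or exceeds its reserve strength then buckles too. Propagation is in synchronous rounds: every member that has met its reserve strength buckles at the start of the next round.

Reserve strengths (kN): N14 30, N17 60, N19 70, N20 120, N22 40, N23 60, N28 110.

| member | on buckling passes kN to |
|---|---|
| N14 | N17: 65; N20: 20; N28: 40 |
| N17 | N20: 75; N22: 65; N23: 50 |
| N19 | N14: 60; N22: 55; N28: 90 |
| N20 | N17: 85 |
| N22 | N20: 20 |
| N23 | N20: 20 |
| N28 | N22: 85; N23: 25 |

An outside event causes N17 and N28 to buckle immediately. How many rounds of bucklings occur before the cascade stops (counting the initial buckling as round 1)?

2

Round 1 — N17, N28 buckle (initial).
  N20: +75 → 75 < 120
  N22: +65+85 → 150 ≥ 40
  N23: +50+25 → 75 ≥ 60
Round 2 — N22, N23 buckle.
  N20: +20+20 → 115 < 120
No further bucklings.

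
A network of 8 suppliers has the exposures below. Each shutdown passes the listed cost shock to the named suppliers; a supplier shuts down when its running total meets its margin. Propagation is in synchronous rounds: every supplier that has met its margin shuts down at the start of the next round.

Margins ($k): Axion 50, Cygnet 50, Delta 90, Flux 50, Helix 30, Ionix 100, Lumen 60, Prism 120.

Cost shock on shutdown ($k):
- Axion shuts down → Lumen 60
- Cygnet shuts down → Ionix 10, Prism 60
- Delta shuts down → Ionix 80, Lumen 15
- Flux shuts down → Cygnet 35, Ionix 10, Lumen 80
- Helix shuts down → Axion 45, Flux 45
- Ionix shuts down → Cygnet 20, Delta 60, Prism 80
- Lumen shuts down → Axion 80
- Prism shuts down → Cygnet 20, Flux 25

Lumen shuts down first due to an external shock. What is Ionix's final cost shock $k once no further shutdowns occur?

Round 1 — Lumen shuts down (initial).
  Axion: +80 → 80 ≥ 50
Round 2 — Axion shuts down.
No further shutdowns.

0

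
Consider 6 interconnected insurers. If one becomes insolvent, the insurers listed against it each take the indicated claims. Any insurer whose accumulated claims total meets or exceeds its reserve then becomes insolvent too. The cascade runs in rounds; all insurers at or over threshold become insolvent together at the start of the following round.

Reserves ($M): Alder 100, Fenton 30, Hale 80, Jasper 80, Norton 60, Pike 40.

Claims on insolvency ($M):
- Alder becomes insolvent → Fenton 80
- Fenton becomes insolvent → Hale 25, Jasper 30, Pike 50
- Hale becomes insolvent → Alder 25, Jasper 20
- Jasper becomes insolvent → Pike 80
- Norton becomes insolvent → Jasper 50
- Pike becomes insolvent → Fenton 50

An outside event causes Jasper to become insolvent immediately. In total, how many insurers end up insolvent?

Round 1 — Jasper becomes insolvent (initial).
  Pike: +80 → 80 ≥ 40
Round 2 — Pike becomes insolvent.
  Fenton: +50 → 50 ≥ 30
Round 3 — Fenton becomes insolvent.
  Hale: +25 → 25 < 80
No further insolvencies.

3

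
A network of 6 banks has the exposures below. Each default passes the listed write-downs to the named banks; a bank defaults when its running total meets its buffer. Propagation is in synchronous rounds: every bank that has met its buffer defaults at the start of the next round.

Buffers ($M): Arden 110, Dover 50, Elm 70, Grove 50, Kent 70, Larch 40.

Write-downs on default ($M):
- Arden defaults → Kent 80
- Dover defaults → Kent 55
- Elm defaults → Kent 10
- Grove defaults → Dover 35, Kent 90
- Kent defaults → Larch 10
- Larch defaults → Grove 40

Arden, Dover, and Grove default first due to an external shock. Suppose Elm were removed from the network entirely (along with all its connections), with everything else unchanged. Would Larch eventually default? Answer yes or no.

no

With Elm removed:
Round 1 — Arden, Dover, Grove default (initial).
  Kent: +80+55+90 → 225 ≥ 70
Round 2 — Kent defaults.
  Larch: +10 → 10 < 40
No further defaults.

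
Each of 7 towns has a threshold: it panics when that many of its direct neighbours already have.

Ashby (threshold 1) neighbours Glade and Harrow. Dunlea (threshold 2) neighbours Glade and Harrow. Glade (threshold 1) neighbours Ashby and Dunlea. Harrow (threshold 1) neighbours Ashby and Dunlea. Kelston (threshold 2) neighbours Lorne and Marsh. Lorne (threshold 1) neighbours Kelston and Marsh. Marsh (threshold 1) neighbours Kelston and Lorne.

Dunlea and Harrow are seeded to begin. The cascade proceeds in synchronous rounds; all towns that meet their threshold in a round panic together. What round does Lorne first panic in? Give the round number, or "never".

never

Round 1 — Dunlea, Harrow panic (initial).
Round 2 — checking thresholds:
  Ashby: 1 of 2 neighbours ≥ 1, panics.
  Glade: 1 of 2 neighbours ≥ 1, panics.
Round 3 — no new panics; cascade stops.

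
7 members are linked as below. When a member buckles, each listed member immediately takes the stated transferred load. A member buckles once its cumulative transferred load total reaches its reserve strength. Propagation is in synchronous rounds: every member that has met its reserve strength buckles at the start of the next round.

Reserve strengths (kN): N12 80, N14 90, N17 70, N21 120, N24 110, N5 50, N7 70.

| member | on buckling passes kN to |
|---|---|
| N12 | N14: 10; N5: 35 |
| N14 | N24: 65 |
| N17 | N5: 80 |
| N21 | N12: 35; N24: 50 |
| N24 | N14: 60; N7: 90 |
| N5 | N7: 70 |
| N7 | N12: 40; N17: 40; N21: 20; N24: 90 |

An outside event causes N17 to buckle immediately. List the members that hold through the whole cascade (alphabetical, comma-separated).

Round 1 — N17 buckles (initial).
  N5: +80 → 80 ≥ 50
Round 2 — N5 buckles.
  N7: +70 → 70 ≥ 70
Round 3 — N7 buckles.
  N12: +40 → 40 < 80
  N21: +20 → 20 < 120
  N24: +90 → 90 < 110
No further bucklings.

N12, N14, N21, N24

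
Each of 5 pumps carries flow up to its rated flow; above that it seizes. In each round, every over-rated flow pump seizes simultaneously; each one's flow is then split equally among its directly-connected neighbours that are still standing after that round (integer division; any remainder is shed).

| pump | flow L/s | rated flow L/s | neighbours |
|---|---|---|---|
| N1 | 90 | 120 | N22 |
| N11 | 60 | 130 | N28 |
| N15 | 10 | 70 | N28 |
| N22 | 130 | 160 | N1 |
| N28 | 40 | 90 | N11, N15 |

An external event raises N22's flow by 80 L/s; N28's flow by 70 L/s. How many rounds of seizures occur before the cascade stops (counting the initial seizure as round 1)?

Round 1 — N22 at 210 > 160; N28 at 110 > 90. N22, N28 seize.
  N22 sheds 210 L/s to N1: 210 each.
    N1: 90+210 = 300 > 120
  N28 sheds 110 L/s to N11, N15: 55 each.
    N11: 60+55 = 115 ≤ 130
    N15: 10+55 = 65 ≤ 70
Round 2 — N1 seizes.
  N1 sheds 300 L/s: no online neighbours, lost.
No further seizures.

2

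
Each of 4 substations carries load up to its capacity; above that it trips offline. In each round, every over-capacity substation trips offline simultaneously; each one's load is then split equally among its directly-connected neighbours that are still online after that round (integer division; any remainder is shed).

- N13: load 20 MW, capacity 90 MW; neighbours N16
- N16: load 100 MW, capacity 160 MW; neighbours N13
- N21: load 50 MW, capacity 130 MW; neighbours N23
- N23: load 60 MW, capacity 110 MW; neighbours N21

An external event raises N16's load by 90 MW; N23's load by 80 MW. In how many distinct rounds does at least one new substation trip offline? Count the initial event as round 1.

2

Round 1 — N16 at 190 > 160; N23 at 140 > 110. N16, N23 trip offline.
  N16 sheds 190 MW to N13: 190 each.
    N13: 20+190 = 210 > 90
  N23 sheds 140 MW to N21: 140 each.
    N21: 50+140 = 190 > 130
Round 2 — N13, N21 trip offline.
  N13 sheds 210 MW: no online neighbours, lost.
  N21 sheds 190 MW: no online neighbours, lost.
No further trips.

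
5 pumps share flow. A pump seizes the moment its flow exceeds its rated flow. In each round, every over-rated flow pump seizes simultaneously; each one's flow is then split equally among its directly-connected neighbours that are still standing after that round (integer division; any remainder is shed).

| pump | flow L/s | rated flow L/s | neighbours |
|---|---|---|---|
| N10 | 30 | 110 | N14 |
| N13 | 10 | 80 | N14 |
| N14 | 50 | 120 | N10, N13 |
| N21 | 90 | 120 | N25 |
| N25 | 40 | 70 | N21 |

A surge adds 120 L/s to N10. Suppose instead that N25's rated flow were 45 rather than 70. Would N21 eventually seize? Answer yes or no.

With N25's rated flow at 45:
Round 1 — N10 at 150 > 110. N10 seizes.
  N10 sheds 150 L/s to N14: 150 each.
    N14: 50+150 = 200 > 120
Round 2 — N14 seizes.
  N14 sheds 200 L/s to N13: 200 each.
    N13: 10+200 = 210 > 80
Round 3 — N13 seizes.
  N13 sheds 210 L/s: no online neighbours, lost.
No further seizures.

no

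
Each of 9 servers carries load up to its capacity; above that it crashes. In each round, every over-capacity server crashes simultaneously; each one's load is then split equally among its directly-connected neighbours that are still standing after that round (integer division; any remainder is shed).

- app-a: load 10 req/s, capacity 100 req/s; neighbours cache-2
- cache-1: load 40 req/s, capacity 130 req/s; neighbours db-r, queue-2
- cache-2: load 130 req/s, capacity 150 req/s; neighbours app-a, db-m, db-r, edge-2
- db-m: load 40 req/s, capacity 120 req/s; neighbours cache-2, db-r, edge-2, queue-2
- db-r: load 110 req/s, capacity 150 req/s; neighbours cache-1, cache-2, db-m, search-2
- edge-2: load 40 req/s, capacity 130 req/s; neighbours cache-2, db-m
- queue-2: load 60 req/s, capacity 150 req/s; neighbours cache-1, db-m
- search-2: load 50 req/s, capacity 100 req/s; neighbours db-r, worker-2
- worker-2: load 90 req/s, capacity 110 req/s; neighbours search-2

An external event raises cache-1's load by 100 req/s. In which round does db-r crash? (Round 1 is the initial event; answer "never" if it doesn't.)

2

Round 1 — cache-1 at 140 > 130. cache-1 crashes.
  cache-1 sheds 140 req/s to db-r, queue-2: 70 each.
    db-r: 110+70 = 180 > 150
    queue-2: 60+70 = 130 ≤ 150
Round 2 — db-r crashes.
  db-r sheds 180 req/s to cache-2, db-m, search-2: 60 each.
    cache-2: 130+60 = 190 > 150
    db-m: 40+60 = 100 ≤ 120
    search-2: 50+60 = 110 > 100
Round 3 — cache-2, search-2 crash.
  cache-2 sheds 190 req/s to app-a, db-m, edge-2: 63 each (1 lost).
    app-a: 10+63 = 73 ≤ 100
    db-m: 100+63 = 163 > 120
    edge-2: 40+63 = 103 ≤ 130
  search-2 sheds 110 req/s to worker-2: 110 each.
    worker-2: 90+110 = 200 > 110
Round 4 — db-m, worker-2 crash.
  db-m sheds 163 req/s to edge-2, queue-2: 81 each (1 lost).
    edge-2: 103+81 = 184 > 130
    queue-2: 130+81 = 211 > 150
  worker-2 sheds 200 req/s: no online neighbours, lost.
Round 5 — edge-2, queue-2 crash.
  edge-2 sheds 184 req/s: no online neighbours, lost.
  queue-2 sheds 211 req/s: no online neighbours, lost.
No further crashes.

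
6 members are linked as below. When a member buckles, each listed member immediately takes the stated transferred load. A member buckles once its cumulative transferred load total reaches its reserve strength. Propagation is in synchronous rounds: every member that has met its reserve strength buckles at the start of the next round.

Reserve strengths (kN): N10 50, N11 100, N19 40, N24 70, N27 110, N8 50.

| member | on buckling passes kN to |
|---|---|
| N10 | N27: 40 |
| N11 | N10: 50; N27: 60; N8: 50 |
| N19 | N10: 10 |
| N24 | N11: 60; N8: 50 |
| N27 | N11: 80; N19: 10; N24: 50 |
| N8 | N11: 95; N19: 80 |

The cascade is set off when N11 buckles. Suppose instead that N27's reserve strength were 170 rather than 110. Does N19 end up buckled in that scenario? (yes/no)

yes

With N27's reserve strength at 170:
Round 1 — N11 buckles (initial).
  N10: +50 → 50 ≥ 50
  N27: +60 → 60 < 170
  N8: +50 → 50 ≥ 50
Round 2 — N10, N8 buckle.
  N19: +80 → 80 ≥ 40
  N27: +40 → 100 < 170
Round 3 — N19 buckles.
No further bucklings.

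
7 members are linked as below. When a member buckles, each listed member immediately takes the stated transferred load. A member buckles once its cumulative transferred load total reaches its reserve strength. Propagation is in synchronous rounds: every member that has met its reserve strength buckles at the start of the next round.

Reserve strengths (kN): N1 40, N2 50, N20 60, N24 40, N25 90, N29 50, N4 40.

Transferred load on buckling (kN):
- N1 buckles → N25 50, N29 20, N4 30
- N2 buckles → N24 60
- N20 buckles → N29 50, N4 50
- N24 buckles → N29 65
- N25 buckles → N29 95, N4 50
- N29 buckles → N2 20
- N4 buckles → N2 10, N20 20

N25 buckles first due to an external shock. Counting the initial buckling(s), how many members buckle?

Round 1 — N25 buckles (initial).
  N29: +95 → 95 ≥ 50
  N4: +50 → 50 ≥ 40
Round 2 — N29, N4 buckle.
  N2: +20+10 → 30 < 50
  N20: +20 → 20 < 60
No further bucklings.

3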